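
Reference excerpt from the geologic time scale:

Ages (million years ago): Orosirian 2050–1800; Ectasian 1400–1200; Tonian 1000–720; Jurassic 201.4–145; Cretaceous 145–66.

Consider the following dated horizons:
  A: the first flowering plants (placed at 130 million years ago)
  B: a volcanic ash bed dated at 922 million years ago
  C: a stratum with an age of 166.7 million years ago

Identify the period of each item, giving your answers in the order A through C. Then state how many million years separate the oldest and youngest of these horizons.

A: 130 Ma lies in 145–66 Ma, so Cretaceous.
B: 922 Ma lies in 1000–720 Ma, so Tonian.
C: 166.7 Ma lies in 201.4–145 Ma, so Jurassic.
Oldest = 922 Ma, youngest = 130 Ma → span 792 Myr.

A — Cretaceous; B — Tonian; C — Jurassic; span 792 million years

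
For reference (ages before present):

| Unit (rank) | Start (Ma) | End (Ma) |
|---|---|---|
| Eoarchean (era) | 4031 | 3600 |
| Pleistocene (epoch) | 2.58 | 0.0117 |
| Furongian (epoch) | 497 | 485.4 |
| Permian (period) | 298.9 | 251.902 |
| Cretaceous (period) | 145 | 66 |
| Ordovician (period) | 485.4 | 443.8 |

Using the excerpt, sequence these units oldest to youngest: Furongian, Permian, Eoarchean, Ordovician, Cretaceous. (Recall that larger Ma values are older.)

Sorting by start age (descending Ma, since larger Ma = older): Eoarchean began 4031, Furongian began 497, Ordovician began 485.4, Permian began 298.9, Cretaceous began 145.

Eoarchean, Furongian, Ordovician, Permian, Cretaceous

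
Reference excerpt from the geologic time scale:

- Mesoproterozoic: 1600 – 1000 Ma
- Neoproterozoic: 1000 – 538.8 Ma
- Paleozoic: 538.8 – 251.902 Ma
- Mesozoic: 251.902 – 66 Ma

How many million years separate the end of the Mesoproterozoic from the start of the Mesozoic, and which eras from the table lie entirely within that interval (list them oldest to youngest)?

748.098 million years; Neoproterozoic, Paleozoic

The Mesoproterozoic closes at 1000 Ma and the Mesozoic opens at 251.902 Ma, so the interval is 1000 − 251.902 = 748.098 Myr.
An era fits inside if it starts at or after 1000 Ma and ends at or before 251.902 Ma; oldest first that gives Neoproterozoic, Paleozoic.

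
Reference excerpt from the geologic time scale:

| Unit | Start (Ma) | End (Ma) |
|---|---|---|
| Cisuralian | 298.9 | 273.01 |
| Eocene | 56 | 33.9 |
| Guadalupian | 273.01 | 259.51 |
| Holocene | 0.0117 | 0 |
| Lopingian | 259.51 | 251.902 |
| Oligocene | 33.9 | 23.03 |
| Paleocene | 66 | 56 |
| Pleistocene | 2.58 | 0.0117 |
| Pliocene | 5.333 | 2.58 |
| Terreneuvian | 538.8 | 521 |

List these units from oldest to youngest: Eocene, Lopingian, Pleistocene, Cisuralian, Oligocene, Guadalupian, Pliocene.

The oldest of these is Cisuralian (starts 298.9 Ma) and the youngest is Pleistocene (ends 0.0117 Ma).
In between, by decreasing start age: Guadalupian (273.01), Lopingian (259.51), Eocene (56), Oligocene (33.9), Pliocene (5.333).

Cisuralian, Guadalupian, Lopingian, Eocene, Oligocene, Pliocene, Pleistocene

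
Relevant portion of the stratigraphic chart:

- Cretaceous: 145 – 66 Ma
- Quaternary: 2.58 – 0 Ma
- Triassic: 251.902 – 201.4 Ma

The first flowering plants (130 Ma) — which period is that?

Cretaceous

130 Ma lies between 145 and 66 Ma, so it falls in the Cretaceous.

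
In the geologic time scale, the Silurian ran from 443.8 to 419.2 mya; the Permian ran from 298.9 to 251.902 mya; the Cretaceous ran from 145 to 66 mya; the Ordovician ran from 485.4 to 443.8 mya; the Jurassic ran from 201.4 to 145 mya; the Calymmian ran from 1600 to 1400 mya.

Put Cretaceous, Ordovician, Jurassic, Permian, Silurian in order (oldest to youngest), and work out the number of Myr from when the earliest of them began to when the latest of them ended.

Start ages (Ma): Ordovician 485.4, Silurian 443.8, Permian 298.9, Jurassic 201.4, Cretaceous 145.
Ordered oldest to youngest: Ordovician, Silurian, Permian, Jurassic, Cretaceous.
Span = 485.4 − 66 = 419.4 Myr.

Ordovician, Silurian, Permian, Jurassic, Cretaceous; total span 419.4 Myr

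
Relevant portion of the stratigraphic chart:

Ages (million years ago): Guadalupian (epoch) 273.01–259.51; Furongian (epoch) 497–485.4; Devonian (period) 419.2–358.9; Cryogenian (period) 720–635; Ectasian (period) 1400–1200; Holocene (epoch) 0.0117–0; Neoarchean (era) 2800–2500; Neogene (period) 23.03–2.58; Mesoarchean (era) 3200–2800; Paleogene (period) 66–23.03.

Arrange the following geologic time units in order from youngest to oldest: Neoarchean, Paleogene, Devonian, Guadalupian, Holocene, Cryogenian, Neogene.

Holocene, then Neogene, then Paleogene, then Guadalupian, then Devonian, then Cryogenian, then Neoarchean

Read off each span (Ma): Neoarchean 2800–2500; Paleogene 66–23.03; Devonian 419.2–358.9; Guadalupian 273.01–259.51; Holocene 0.0117–0; Cryogenian 720–635; Neogene 23.03–2.58.
Larger Ma is older, so oldest→youngest is Neoarchean, Cryogenian, Devonian, Guadalupian, Paleogene, Neogene, Holocene; reverse it for youngest→oldest.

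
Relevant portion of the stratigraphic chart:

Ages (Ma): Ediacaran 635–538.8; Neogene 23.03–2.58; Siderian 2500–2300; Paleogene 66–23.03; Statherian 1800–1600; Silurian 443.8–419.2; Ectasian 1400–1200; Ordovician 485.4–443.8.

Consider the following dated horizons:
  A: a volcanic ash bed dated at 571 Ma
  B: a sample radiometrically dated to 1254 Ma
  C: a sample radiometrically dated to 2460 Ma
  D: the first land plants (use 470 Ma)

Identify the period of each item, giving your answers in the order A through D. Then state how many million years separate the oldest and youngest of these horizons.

A: 571 Ma lies in 635–538.8 Ma, so Ediacaran.
B: 1254 Ma lies in 1400–1200 Ma, so Ectasian.
C: 2460 Ma lies in 2500–2300 Ma, so Siderian.
D: 470 Ma lies in 485.4–443.8 Ma, so Ordovician.
Oldest = 2460 Ma, youngest = 470 Ma → span 1990 Myr.

A — Ediacaran; B — Ectasian; C — Siderian; D — Ordovician; span 1990 million years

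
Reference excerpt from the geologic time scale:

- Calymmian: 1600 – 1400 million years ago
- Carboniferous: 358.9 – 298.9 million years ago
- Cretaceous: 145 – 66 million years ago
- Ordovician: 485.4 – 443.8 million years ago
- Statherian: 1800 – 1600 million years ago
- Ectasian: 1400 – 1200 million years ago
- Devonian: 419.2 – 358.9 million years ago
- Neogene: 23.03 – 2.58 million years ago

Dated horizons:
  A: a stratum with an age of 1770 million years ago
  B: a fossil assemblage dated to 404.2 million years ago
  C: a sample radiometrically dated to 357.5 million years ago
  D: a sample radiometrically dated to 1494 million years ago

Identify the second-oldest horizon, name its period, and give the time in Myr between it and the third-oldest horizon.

Sorted oldest-first by Ma: A (1770), D (1494), B (404.2), C (357.5).
The second oldest is D at 1494 Ma, which lies in 1600–1400 Ma: the Calymmian.
The third oldest is B at 404.2 Ma; separation = |1494 − 404.2| = 1089.8 Myr.

D, in the Calymmian; 1089.8 million years to B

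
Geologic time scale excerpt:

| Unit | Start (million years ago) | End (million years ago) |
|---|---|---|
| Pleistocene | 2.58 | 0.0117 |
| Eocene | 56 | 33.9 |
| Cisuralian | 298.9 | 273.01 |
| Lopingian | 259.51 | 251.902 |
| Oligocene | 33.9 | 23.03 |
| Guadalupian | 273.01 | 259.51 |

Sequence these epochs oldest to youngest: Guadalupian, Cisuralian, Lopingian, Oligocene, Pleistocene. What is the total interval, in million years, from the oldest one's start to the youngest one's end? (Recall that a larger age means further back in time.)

Start ages (Ma): Cisuralian 298.9, Guadalupian 273.01, Lopingian 259.51, Oligocene 33.9, Pleistocene 2.58.
Ordered oldest to youngest: Cisuralian, Guadalupian, Lopingian, Oligocene, Pleistocene.
Span = 298.9 − 0.0117 = 298.8883 Myr.

Cisuralian, Guadalupian, Lopingian, Oligocene, Pleistocene; total span 298.8883 Myr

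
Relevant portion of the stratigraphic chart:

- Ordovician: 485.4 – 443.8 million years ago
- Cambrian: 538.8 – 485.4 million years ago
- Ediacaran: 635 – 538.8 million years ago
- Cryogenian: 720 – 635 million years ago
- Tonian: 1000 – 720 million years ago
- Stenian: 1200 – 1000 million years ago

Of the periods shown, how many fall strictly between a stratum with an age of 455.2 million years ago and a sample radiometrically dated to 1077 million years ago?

1077 Ma sits inside the Stenian (1200–1000) and 455.2 Ma inside the Ordovician (485.4–443.8); neither of those is wholly between the two dates.
The listed periods lying completely between them are Tonian, Cryogenian, Ediacaran, Cambrian — 4 in all.

4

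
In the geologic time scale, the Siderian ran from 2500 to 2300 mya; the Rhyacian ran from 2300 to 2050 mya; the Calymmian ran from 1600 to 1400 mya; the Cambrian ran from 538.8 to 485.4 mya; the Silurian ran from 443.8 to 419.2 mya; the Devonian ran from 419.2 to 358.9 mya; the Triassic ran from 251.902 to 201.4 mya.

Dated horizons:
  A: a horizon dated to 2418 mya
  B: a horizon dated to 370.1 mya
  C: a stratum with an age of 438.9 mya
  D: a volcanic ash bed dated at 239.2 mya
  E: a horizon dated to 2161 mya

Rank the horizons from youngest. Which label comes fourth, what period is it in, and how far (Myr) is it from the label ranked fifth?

Smaller Ma means younger, so youngest first: D 239.2 < B 370.1 < C 438.9 < E 2161 < A 2418.
Counting 4 along gives E (2161 Ma); the excerpt puts that inside the Rhyacian, 2300–2050 Ma.
Next in line is A (2418 Ma), and 2418 − 2161 = 257 Myr.

E, in the Rhyacian; 257 million years to A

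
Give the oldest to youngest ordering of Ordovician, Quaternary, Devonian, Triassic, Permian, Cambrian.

Cambrian, Ordovician, Devonian, Permian, Triassic, Quaternary

Group by era (each group listed oldest first) — Paleozoic: Cambrian, Ordovician, Devonian, Permian; Mesozoic: Triassic; Cenozoic: Quaternary. The eras run Paleozoic → Mesozoic → Cenozoic. Concatenating the groups in that era order gives oldest to youngest directly.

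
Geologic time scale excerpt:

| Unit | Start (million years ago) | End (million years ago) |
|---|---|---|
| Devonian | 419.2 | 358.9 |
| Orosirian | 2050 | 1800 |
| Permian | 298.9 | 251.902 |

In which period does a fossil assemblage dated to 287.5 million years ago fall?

287.5 Ma lies between 298.9 and 251.902 Ma, so it falls in the Permian.

Permian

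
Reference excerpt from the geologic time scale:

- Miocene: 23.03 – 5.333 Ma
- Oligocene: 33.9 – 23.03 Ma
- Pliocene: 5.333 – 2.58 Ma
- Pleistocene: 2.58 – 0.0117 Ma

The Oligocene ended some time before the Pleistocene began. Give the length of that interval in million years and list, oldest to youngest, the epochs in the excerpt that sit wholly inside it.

The Oligocene closes at 23.03 Ma and the Pleistocene opens at 2.58 Ma, so the interval is 23.03 − 2.58 = 20.45 Myr.
An epoch fits inside if it starts at or after 23.03 Ma and ends at or before 2.58 Ma; oldest first that gives Miocene, Pliocene.

20.45 million years; Miocene, Pliocene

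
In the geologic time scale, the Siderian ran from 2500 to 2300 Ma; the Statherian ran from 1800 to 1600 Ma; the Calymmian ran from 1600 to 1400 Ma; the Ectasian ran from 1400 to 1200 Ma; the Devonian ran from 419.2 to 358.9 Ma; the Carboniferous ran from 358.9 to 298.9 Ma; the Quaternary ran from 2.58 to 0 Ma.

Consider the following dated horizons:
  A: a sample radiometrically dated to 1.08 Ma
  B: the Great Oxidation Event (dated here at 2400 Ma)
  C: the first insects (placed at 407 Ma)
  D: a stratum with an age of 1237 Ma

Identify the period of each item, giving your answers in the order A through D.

A: 1.08 Ma lies in 2.58–0 Ma, so Quaternary.
B: 2400 Ma lies in 2500–2300 Ma, so Siderian.
C: 407 Ma lies in 419.2–358.9 Ma, so Devonian.
D: 1237 Ma lies in 1400–1200 Ma, so Ectasian.

A — Quaternary; B — Siderian; C — Devonian; D — Ectasian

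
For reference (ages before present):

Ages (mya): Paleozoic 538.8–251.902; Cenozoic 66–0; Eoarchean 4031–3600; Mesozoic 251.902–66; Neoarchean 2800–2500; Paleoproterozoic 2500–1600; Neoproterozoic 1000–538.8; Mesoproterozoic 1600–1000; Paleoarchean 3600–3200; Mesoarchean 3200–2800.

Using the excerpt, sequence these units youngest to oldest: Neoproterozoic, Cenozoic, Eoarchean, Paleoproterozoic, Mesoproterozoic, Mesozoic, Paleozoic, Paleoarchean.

Read off each span (Ma): Neoproterozoic 1000–538.8; Cenozoic 66–0; Eoarchean 4031–3600; Paleoproterozoic 2500–1600; Mesoproterozoic 1600–1000; Mesozoic 251.902–66; Paleozoic 538.8–251.902; Paleoarchean 3600–3200.
Larger Ma is older, so oldest→youngest is Eoarchean, Paleoarchean, Paleoproterozoic, Mesoproterozoic, Neoproterozoic, Paleozoic, Mesozoic, Cenozoic; reverse it for youngest→oldest.

Cenozoic, Mesozoic, Paleozoic, Neoproterozoic, Mesoproterozoic, Paleoproterozoic, Paleoarchean, Eoarchean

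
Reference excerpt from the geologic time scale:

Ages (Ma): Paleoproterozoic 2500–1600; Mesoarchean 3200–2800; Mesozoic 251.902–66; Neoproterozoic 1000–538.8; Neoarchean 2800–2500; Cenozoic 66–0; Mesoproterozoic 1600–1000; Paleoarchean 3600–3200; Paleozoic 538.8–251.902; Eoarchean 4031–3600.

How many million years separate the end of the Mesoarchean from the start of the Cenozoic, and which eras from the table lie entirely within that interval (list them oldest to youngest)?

The Mesoarchean closes at 2800 Ma and the Cenozoic opens at 66 Ma, so the interval is 2800 − 66 = 2734 Myr.
An era fits inside if it starts at or after 2800 Ma and ends at or before 66 Ma; oldest first that gives Neoarchean, Paleoproterozoic, Mesoproterozoic, Neoproterozoic, Paleozoic, Mesozoic.

2734 million years; Neoarchean, Paleoproterozoic, Mesoproterozoic, Neoproterozoic, Paleozoic, Mesozoic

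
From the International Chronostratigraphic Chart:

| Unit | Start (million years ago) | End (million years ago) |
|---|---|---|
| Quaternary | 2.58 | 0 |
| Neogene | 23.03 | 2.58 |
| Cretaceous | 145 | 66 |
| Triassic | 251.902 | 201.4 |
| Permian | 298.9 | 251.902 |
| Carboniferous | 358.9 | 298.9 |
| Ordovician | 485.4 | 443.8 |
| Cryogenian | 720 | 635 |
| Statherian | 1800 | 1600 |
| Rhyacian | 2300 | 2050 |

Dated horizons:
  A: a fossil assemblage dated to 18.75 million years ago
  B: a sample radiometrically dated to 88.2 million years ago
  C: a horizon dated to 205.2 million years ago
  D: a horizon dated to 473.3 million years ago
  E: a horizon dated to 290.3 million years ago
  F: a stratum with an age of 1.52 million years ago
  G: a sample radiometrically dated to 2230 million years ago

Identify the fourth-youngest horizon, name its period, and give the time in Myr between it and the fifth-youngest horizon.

Smaller Ma means younger, so youngest first: F 1.52 < A 18.75 < B 88.2 < C 205.2 < E 290.3 < D 473.3 < G 2230.
Counting 4 along gives C (205.2 Ma); the excerpt puts that inside the Triassic, 251.902–201.4 Ma.
Next in line is E (290.3 Ma), and 290.3 − 205.2 = 85.1 Myr.

C, in the Triassic; 85.1 million years to E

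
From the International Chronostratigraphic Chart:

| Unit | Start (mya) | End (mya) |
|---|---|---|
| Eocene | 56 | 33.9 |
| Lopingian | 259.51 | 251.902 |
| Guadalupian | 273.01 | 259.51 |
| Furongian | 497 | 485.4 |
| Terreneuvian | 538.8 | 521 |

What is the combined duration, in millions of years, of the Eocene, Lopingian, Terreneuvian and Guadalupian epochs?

Each duration: Eocene = 22.1; Lopingian = 7.608; Terreneuvian = 17.8; Guadalupian = 13.5.
Sum: 22.1 + 7.608 + 17.8 + 13.5 = 61.008 Myr.

61.008 million years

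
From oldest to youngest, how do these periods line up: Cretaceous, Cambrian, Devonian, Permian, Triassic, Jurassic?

Group by era (each group listed oldest first) — Paleozoic: Cambrian, Devonian, Permian; Mesozoic: Triassic, Jurassic, Cretaceous. The eras run Paleozoic → Mesozoic → Cenozoic. Concatenating the groups in that era order gives oldest to youngest directly.

Cambrian, Devonian, Permian, Triassic, Jurassic, Cretaceous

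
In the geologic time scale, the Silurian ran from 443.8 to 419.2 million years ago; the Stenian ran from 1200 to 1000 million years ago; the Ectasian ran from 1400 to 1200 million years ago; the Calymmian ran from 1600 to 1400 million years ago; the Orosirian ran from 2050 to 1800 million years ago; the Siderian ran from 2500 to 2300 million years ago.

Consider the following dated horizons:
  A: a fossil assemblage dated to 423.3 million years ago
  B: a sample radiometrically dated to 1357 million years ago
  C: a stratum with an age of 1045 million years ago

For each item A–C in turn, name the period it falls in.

A: 423.3 Ma lies in 443.8–419.2 Ma, so Silurian.
B: 1357 Ma lies in 1400–1200 Ma, so Ectasian.
C: 1045 Ma lies in 1200–1000 Ma, so Stenian.

A — Silurian; B — Ectasian; C — Stenian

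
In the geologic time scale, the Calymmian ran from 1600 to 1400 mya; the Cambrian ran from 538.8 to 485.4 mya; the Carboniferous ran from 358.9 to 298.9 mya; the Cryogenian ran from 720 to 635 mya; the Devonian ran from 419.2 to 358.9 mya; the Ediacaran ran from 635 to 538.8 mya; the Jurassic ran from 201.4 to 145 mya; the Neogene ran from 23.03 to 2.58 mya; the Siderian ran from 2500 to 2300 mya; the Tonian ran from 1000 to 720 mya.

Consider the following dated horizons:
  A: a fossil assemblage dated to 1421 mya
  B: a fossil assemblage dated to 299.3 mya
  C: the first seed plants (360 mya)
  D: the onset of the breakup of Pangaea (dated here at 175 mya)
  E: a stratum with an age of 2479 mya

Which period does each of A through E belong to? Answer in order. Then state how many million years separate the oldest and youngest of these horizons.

A: 1421 Ma lies in 1600–1400 Ma, so Calymmian.
B: 299.3 Ma lies in 358.9–298.9 Ma, so Carboniferous.
C: 360 Ma lies in 419.2–358.9 Ma, so Devonian.
D: 175 Ma lies in 201.4–145 Ma, so Jurassic.
E: 2479 Ma lies in 2500–2300 Ma, so Siderian.
Oldest = 2479 Ma, youngest = 175 Ma → span 2304 Myr.

A — Calymmian; B — Carboniferous; C — Devonian; D — Jurassic; E — Siderian; span 2304 million years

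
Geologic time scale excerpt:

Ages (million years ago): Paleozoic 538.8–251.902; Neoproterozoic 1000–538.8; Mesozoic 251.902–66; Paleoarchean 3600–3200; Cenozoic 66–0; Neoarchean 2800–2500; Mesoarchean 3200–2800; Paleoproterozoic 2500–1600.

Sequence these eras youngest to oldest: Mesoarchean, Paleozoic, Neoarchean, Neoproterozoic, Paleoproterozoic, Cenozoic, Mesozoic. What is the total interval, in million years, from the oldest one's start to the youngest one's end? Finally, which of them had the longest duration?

Start ages (Ma): Mesoarchean 3200, Neoarchean 2800, Paleoproterozoic 2500, Neoproterozoic 1000, Paleozoic 538.8, Mesozoic 251.902, Cenozoic 66.
Ordered youngest to oldest: Cenozoic, Mesozoic, Paleozoic, Neoproterozoic, Paleoproterozoic, Neoarchean, Mesoarchean.
Span = 3200 − 0 = 3200 Myr.
Durations: Paleoproterozoic 900, Cenozoic 66, Mesozoic 185.902, Neoproterozoic 461.2, Neoarchean 300, Mesoarchean 400, Paleozoic 286.898 → longest is Paleoproterozoic (900 Myr).

Cenozoic → Mesozoic → Paleozoic → Neoproterozoic → Paleoproterozoic → Neoarchean → Mesoarchean; total span 3200 Myr; longest is Paleoproterozoic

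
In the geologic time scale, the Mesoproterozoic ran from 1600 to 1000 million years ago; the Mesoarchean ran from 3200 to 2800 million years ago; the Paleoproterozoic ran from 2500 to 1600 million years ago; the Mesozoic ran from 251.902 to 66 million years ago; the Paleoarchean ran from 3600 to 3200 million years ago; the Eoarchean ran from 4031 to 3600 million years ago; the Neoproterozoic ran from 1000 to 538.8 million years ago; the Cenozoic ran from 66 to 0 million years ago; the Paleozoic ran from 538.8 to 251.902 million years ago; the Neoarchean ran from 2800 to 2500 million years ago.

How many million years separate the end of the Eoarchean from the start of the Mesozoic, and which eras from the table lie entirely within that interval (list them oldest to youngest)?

3348.098 million years; Paleoarchean, Mesoarchean, Neoarchean, Paleoproterozoic, Mesoproterozoic, Neoproterozoic, Paleozoic

End of Eoarchean = 3600 Ma; start of Mesozoic = 251.902 Ma.
Gap = 3600 − 251.902 = 3348.098 Myr.
Eras wholly inside 3600–251.902 Ma: Paleoarchean (3600–3200), Mesoarchean (3200–2800), Neoarchean (2800–2500), Paleoproterozoic (2500–1600), Mesoproterozoic (1600–1000), Neoproterozoic (1000–538.8), Paleozoic (538.8–251.902).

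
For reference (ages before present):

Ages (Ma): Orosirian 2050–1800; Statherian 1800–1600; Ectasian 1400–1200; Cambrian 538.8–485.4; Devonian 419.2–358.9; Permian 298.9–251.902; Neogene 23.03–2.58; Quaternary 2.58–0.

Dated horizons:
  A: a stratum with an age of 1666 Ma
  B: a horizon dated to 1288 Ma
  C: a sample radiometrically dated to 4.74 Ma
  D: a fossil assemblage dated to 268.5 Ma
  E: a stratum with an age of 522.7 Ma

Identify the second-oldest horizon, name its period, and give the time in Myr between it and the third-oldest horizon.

Sorted oldest-first by Ma: A (1666), B (1288), E (522.7), D (268.5), C (4.74).
The second oldest is B at 1288 Ma, which lies in 1400–1200 Ma: the Ectasian.
The third oldest is E at 522.7 Ma; separation = |1288 − 522.7| = 765.3 Myr.

B, in the Ectasian; 765.3 million years to E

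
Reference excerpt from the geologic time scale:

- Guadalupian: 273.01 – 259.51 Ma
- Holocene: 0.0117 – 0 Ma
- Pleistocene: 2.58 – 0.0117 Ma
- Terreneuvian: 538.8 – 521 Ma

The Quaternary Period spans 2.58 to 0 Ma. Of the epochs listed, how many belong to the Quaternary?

2

Epochs inside 2.58–0 Ma: Pleistocene, Holocene — 2 in total.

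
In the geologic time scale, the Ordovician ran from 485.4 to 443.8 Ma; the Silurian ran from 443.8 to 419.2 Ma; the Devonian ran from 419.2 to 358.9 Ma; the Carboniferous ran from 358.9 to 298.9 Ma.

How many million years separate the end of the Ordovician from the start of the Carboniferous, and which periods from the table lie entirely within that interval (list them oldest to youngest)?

84.9 million years; Silurian, Devonian

End of Ordovician = 443.8 Ma; start of Carboniferous = 358.9 Ma.
Gap = 443.8 − 358.9 = 84.9 Myr.
Periods wholly inside 443.8–358.9 Ma: Silurian (443.8–419.2), Devonian (419.2–358.9).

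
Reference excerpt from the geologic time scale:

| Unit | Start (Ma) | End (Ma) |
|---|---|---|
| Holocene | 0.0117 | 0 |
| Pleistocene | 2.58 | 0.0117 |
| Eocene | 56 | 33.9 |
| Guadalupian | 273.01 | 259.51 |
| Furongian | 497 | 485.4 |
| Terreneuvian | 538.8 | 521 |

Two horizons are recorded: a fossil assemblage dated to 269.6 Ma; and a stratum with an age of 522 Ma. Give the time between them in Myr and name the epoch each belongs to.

252.4 million years apart; the first in the Guadalupian, the second in the Terreneuvian

Elapsed time: 522 − 269.6 = 252.4 Myr.
269.6 Ma lies within 273.01–259.51 Ma: Guadalupian.
522 Ma lies within 538.8–521 Ma: Terreneuvian.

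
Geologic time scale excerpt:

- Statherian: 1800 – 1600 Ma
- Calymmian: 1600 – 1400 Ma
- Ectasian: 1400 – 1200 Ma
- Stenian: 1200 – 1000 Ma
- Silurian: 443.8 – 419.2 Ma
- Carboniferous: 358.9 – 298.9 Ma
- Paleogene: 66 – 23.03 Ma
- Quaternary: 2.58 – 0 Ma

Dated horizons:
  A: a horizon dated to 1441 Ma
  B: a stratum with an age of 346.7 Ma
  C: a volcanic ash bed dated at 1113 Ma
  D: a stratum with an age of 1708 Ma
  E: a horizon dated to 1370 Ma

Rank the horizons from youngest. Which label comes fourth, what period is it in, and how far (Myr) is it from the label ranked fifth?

Smaller Ma means younger, so youngest first: B 346.7 < C 1113 < E 1370 < A 1441 < D 1708.
Counting 4 along gives A (1441 Ma); the excerpt puts that inside the Calymmian, 1600–1400 Ma.
Next in line is D (1708 Ma), and 1708 − 1441 = 267 Myr.

A, in the Calymmian; 267 million years to D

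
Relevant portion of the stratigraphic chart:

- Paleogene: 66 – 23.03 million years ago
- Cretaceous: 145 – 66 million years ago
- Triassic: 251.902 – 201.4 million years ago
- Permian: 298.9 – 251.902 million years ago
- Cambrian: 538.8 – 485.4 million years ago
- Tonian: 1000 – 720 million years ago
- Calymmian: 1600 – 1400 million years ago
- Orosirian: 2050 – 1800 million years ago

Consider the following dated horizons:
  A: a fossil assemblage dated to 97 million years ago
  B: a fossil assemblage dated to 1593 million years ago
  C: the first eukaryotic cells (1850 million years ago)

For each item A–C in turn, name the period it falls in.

A — Cretaceous; B — Calymmian; C — Orosirian

Match each age against the start–end ranges in the excerpt: A = 97 Ma → Cretaceous (145–66); B = 1593 Ma → Calymmian (1600–1400); C = 1850 Ma → Orosirian (2050–1800).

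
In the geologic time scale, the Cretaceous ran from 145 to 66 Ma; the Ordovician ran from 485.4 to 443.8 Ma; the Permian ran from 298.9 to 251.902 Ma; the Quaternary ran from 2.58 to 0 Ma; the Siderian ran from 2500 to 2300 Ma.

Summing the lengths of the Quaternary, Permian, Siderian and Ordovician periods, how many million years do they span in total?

291.178 million years

Each duration: Quaternary = 2.58; Permian = 46.998; Siderian = 200; Ordovician = 41.6.
Sum: 2.58 + 46.998 + 200 + 41.6 = 291.178 Myr.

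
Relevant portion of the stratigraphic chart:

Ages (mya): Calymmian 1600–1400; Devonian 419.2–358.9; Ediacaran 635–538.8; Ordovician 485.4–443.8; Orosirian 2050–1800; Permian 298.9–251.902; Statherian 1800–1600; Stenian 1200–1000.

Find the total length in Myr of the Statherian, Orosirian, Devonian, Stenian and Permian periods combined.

Each duration: Statherian = 200; Orosirian = 250; Devonian = 60.3; Stenian = 200; Permian = 46.998.
Sum: 200 + 250 + 60.3 + 200 + 46.998 = 757.298 Myr.

757.298 million years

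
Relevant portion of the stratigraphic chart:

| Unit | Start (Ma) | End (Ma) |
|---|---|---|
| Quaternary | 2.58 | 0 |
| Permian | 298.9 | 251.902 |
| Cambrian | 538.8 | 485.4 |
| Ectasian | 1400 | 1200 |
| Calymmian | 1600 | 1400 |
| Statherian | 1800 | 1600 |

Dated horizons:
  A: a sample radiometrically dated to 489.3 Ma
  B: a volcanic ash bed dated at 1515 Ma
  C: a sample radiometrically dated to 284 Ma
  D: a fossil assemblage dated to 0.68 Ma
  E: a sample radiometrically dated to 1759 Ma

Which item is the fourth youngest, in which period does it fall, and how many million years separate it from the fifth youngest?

B, in the Calymmian; 244 million years to E

Sorted youngest-first by Ma: D (0.68), C (284), A (489.3), B (1515), E (1759).
The fourth youngest is B at 1515 Ma, which lies in 1600–1400 Ma: the Calymmian.
The fifth youngest is E at 1759 Ma; separation = |1515 − 1759| = 244 Myr.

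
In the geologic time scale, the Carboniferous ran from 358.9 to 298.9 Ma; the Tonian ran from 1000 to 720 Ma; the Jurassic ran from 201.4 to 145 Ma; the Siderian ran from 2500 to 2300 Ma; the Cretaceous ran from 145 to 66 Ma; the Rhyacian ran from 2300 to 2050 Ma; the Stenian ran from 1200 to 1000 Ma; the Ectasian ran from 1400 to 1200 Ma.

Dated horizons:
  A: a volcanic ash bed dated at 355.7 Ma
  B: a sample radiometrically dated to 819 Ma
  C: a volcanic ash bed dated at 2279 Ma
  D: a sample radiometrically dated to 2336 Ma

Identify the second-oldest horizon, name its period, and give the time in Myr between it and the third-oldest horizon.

C, in the Rhyacian; 1460 million years to B

Sorted oldest-first by Ma: D (2336), C (2279), B (819), A (355.7).
The second oldest is C at 2279 Ma, which lies in 2300–2050 Ma: the Rhyacian.
The third oldest is B at 819 Ma; separation = |2279 − 819| = 1460 Myr.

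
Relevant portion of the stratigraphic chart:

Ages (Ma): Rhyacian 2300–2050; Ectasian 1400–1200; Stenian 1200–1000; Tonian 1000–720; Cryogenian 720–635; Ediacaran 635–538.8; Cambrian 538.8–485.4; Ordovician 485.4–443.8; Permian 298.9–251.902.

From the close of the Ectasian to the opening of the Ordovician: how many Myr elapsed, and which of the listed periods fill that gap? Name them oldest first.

End of Ectasian = 1200 Ma; start of Ordovician = 485.4 Ma.
Gap = 1200 − 485.4 = 714.6 Myr.
Periods wholly inside 1200–485.4 Ma: Stenian (1200–1000), Tonian (1000–720), Cryogenian (720–635), Ediacaran (635–538.8), Cambrian (538.8–485.4).

714.6 million years; Stenian, Tonian, Cryogenian, Ediacaran, Cambrian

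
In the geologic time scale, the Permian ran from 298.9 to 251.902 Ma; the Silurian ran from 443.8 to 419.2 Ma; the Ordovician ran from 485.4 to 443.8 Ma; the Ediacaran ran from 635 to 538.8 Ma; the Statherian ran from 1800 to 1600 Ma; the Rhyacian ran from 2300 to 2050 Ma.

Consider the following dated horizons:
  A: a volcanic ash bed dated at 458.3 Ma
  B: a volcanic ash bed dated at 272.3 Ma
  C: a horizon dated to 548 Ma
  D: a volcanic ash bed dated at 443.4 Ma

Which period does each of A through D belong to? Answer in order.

A — Ordovician; B — Permian; C — Ediacaran; D — Silurian

Match each age against the start–end ranges in the excerpt: A = 458.3 Ma → Ordovician (485.4–443.8); B = 272.3 Ma → Permian (298.9–251.902); C = 548 Ma → Ediacaran (635–538.8); D = 443.4 Ma → Silurian (443.8–419.2).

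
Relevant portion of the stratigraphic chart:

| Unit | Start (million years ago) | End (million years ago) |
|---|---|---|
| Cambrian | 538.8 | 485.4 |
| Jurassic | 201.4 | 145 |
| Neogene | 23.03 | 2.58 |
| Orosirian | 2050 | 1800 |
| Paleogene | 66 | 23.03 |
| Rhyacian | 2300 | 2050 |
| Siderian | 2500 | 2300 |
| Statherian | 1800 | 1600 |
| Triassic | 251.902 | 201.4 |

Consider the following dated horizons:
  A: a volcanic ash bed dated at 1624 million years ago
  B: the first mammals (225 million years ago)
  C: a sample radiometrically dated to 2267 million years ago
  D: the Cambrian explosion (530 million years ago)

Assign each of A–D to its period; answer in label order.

Match each age against the start–end ranges in the excerpt: A = 1624 Ma → Statherian (1800–1600); B = 225 Ma → Triassic (251.902–201.4); C = 2267 Ma → Rhyacian (2300–2050); D = 530 Ma → Cambrian (538.8–485.4).

A — Statherian; B — Triassic; C — Rhyacian; D — Cambrian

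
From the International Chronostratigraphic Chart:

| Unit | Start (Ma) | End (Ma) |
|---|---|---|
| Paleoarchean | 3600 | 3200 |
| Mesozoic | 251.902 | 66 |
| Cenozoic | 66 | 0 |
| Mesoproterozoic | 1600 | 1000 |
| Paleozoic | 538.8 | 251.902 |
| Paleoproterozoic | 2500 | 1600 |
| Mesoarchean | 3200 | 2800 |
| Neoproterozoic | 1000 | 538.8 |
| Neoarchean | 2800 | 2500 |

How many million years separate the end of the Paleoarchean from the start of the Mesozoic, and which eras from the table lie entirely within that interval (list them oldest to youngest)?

End of Paleoarchean = 3200 Ma; start of Mesozoic = 251.902 Ma.
Gap = 3200 − 251.902 = 2948.098 Myr.
Eras wholly inside 3200–251.902 Ma: Mesoarchean (3200–2800), Neoarchean (2800–2500), Paleoproterozoic (2500–1600), Mesoproterozoic (1600–1000), Neoproterozoic (1000–538.8), Paleozoic (538.8–251.902).

2948.098 million years; Mesoarchean, Neoarchean, Paleoproterozoic, Mesoproterozoic, Neoproterozoic, Paleozoic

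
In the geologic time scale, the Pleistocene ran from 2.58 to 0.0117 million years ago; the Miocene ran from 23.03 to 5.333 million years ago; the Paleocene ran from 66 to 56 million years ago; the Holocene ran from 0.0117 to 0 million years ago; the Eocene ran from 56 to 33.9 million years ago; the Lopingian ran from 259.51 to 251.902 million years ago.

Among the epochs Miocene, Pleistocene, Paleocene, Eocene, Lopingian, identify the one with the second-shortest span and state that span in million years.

Start − end for each: Miocene 23.03 − 5.333 = 17.697; Pleistocene 2.58 − 0.0117 = 2.5683; Paleocene 66 − 56 = 10; Eocene 56 − 33.9 = 22.1; Lopingian 259.51 − 251.902 = 7.608.
Ranking these from shortest: Pleistocene < Lopingian < Paleocene < Miocene < Eocene.
Position 2 in that ranking is Lopingian, which lasted 7.608 Myr.

Lopingian, 7.608 million years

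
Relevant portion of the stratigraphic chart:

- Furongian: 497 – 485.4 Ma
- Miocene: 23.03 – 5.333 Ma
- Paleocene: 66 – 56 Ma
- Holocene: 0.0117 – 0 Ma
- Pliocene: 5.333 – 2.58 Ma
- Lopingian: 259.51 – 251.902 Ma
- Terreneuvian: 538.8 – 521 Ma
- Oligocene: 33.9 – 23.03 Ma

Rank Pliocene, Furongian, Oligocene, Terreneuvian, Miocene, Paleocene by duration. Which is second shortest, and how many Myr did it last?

Paleocene, 10 million years

Durations: Pliocene 2.753; Furongian 11.6; Oligocene 10.87; Terreneuvian 17.8; Miocene 17.697; Paleocene 10 Myr.
Sorted shortest-first: Pliocene (2.753), Paleocene (10), Oligocene (10.87), Furongian (11.6), Miocene (17.697), Terreneuvian (17.8).
The second shortest is Paleocene at 10 Myr.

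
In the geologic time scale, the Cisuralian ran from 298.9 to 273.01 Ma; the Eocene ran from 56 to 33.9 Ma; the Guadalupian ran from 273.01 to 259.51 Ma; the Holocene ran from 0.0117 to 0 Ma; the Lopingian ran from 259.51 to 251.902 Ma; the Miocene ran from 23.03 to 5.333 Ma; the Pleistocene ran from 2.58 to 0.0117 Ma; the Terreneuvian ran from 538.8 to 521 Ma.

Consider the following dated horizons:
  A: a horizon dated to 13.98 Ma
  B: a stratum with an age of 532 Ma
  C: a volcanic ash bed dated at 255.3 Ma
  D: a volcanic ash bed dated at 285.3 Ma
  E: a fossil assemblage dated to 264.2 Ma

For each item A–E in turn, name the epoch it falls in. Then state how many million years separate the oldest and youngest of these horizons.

A — Miocene; B — Terreneuvian; C — Lopingian; D — Cisuralian; E — Guadalupian; span 518.02 million years

A: 13.98 Ma lies in 23.03–5.333 Ma, so Miocene.
B: 532 Ma lies in 538.8–521 Ma, so Terreneuvian.
C: 255.3 Ma lies in 259.51–251.902 Ma, so Lopingian.
D: 285.3 Ma lies in 298.9–273.01 Ma, so Cisuralian.
E: 264.2 Ma lies in 273.01–259.51 Ma, so Guadalupian.
Oldest = 532 Ma, youngest = 13.98 Ma → span 518.02 Myr.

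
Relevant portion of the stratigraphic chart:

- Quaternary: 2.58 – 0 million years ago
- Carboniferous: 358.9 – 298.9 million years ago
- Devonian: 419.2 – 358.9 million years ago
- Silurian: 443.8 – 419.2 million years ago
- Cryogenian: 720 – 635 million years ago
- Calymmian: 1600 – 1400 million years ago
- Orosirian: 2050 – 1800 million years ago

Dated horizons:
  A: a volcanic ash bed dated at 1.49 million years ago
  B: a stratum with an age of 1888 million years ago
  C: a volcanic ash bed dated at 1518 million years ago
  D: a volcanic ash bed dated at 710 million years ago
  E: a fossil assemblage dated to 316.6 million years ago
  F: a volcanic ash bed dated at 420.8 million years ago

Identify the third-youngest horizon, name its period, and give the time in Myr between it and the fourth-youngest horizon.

Smaller Ma means younger, so youngest first: A 1.49 < E 316.6 < F 420.8 < D 710 < C 1518 < B 1888.
Counting 3 along gives F (420.8 Ma); the excerpt puts that inside the Silurian, 443.8–419.2 Ma.
Next in line is D (710 Ma), and 710 − 420.8 = 289.2 Myr.

F, in the Silurian; 289.2 million years to D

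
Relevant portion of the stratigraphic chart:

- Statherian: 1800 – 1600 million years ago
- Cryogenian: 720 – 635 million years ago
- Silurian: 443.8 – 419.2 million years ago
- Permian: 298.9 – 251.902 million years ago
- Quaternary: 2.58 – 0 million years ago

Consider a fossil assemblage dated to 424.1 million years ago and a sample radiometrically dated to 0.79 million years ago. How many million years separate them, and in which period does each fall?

423.31 million years apart; the first in the Silurian, the second in the Quaternary

Elapsed time: 424.1 − 0.79 = 423.31 Myr.
424.1 Ma lies within 443.8–419.2 Ma: Silurian.
0.79 Ma lies within 2.58–0 Ma: Quaternary.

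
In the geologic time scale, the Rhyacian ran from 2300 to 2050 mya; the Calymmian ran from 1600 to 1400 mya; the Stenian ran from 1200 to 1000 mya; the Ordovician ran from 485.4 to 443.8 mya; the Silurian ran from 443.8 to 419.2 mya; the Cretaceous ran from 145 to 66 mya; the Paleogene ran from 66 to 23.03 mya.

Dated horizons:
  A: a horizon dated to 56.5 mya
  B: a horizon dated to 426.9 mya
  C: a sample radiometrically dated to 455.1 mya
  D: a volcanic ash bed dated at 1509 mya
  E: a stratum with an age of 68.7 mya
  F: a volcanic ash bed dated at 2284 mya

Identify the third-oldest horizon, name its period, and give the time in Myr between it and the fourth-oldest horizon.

Sorted oldest-first by Ma: F (2284), D (1509), C (455.1), B (426.9), E (68.7), A (56.5).
The third oldest is C at 455.1 Ma, which lies in 485.4–443.8 Ma: the Ordovician.
The fourth oldest is B at 426.9 Ma; separation = |455.1 − 426.9| = 28.2 Myr.

C, in the Ordovician; 28.2 million years to B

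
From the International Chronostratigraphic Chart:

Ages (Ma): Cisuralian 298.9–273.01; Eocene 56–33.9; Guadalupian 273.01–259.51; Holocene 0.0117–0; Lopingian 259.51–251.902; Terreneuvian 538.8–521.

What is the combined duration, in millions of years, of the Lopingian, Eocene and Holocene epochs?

Duration is start − end for each: (259.51 − 251.902) + (56 − 33.9) + (0.0117 − 0).
That is 7.608 + 22.1 + 0.0117, which totals 29.7197 million years.

29.7197 million years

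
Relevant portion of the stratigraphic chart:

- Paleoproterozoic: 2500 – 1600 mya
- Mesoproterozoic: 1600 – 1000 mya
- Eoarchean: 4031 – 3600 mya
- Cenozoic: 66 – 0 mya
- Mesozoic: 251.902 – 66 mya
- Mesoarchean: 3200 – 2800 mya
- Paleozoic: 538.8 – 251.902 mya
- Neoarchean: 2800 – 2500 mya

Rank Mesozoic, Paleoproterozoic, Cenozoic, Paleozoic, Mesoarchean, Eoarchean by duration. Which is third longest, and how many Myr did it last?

Durations: Mesozoic 185.902; Paleoproterozoic 900; Cenozoic 66; Paleozoic 286.898; Mesoarchean 400; Eoarchean 431 Myr.
Sorted longest-first: Paleoproterozoic (900), Eoarchean (431), Mesoarchean (400), Paleozoic (286.898), Mesozoic (185.902), Cenozoic (66).
The third longest is Mesoarchean at 400 Myr.

Mesoarchean, 400 million years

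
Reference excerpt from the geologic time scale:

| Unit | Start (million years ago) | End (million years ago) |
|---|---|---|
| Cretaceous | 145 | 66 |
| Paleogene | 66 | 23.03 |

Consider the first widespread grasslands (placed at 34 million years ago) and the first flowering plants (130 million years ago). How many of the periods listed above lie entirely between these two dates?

0

The older date is 130 Ma and the younger is 34 Ma.
No period both begins after 130 Ma and ends before 34 Ma, so the count is 0.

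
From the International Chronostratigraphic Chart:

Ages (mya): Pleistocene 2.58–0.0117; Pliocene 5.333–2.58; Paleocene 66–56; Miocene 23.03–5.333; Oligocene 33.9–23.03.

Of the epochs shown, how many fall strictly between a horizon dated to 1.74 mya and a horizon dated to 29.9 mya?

2

The older date is 29.9 Ma and the younger is 1.74 Ma.
Epochs with start < 29.9 and end > 1.74 Ma: Miocene (23.03–5.333), Pliocene (5.333–2.58).
That is 2 complete epochs.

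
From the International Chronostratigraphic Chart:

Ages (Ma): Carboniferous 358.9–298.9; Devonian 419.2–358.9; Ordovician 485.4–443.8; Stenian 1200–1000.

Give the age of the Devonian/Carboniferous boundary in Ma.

358.9 Ma

The Devonian ends and the Carboniferous begins at 358.9 Ma.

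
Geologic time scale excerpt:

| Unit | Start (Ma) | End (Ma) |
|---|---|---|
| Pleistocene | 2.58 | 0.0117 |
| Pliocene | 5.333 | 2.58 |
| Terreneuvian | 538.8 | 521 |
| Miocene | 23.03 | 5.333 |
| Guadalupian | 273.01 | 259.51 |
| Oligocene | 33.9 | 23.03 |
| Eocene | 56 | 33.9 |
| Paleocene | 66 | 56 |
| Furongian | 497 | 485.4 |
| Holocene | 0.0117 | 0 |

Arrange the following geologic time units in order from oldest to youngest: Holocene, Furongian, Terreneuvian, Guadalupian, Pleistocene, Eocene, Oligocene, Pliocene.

Terreneuvian → Furongian → Guadalupian → Eocene → Oligocene → Pliocene → Pleistocene → Holocene

Read off each span (Ma): Holocene 0.0117–0; Furongian 497–485.4; Terreneuvian 538.8–521; Guadalupian 273.01–259.51; Pleistocene 2.58–0.0117; Eocene 56–33.9; Oligocene 33.9–23.03; Pliocene 5.333–2.58.
Larger Ma is older, so oldest→youngest is Terreneuvian, Furongian, Guadalupian, Eocene, Oligocene, Pliocene, Pleistocene, Holocene.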